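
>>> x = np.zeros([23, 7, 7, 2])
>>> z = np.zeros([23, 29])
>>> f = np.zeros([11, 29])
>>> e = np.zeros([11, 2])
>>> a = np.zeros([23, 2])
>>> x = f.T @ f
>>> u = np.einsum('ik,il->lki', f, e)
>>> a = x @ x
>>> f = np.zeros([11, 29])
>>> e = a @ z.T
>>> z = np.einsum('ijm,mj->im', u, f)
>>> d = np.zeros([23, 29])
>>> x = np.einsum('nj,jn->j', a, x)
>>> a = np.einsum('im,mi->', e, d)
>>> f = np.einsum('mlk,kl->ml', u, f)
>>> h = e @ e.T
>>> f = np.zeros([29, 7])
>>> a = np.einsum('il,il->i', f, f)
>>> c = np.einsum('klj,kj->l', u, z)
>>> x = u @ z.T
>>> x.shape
(2, 29, 2)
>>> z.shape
(2, 11)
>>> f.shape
(29, 7)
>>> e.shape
(29, 23)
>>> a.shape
(29,)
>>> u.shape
(2, 29, 11)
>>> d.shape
(23, 29)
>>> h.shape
(29, 29)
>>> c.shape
(29,)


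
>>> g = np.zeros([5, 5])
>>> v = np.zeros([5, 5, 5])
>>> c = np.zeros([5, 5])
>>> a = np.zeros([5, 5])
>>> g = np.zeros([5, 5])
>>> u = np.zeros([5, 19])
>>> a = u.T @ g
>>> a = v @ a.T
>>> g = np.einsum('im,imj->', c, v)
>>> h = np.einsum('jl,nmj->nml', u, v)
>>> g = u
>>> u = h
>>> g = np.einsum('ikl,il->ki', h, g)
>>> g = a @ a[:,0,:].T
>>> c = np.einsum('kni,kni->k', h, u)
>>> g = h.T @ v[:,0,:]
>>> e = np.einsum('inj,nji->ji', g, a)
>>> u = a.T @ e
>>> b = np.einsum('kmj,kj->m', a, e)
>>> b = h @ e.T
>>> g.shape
(19, 5, 5)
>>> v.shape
(5, 5, 5)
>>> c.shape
(5,)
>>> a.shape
(5, 5, 19)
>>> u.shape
(19, 5, 19)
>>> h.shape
(5, 5, 19)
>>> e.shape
(5, 19)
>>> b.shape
(5, 5, 5)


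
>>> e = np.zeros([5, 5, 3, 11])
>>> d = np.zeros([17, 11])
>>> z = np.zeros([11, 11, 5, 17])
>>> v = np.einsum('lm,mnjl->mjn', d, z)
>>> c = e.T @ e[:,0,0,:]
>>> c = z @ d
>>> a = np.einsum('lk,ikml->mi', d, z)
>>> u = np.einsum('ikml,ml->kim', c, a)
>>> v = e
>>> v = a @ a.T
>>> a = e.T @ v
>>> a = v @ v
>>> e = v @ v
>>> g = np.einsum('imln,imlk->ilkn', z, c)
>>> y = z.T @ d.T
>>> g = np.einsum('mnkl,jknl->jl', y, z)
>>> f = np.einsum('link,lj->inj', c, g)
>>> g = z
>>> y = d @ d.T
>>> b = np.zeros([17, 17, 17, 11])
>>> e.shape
(5, 5)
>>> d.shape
(17, 11)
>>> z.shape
(11, 11, 5, 17)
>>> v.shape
(5, 5)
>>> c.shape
(11, 11, 5, 11)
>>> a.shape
(5, 5)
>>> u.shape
(11, 11, 5)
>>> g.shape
(11, 11, 5, 17)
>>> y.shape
(17, 17)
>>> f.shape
(11, 5, 17)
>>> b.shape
(17, 17, 17, 11)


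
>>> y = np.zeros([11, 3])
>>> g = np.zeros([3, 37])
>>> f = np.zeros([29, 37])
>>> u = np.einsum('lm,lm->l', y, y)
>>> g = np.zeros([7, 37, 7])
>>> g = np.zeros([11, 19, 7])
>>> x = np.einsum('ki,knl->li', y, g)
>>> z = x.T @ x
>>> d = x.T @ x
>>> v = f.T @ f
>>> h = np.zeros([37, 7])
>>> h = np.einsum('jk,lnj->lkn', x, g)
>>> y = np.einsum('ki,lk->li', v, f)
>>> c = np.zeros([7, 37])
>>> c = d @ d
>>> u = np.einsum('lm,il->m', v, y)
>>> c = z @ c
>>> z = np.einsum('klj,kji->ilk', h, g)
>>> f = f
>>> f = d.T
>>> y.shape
(29, 37)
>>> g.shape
(11, 19, 7)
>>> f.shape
(3, 3)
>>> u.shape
(37,)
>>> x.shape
(7, 3)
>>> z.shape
(7, 3, 11)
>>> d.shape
(3, 3)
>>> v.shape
(37, 37)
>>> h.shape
(11, 3, 19)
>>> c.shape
(3, 3)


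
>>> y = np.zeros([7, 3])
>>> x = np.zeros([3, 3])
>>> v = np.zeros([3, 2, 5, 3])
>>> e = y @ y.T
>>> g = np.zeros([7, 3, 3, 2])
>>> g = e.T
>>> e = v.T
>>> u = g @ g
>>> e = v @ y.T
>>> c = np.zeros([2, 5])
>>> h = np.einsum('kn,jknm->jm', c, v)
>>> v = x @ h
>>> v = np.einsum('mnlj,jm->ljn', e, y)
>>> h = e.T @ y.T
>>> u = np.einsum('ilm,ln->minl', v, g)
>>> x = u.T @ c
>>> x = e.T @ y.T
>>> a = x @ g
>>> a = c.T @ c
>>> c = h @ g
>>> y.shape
(7, 3)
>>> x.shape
(7, 5, 2, 7)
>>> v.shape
(5, 7, 2)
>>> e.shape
(3, 2, 5, 7)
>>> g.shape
(7, 7)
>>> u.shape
(2, 5, 7, 7)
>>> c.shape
(7, 5, 2, 7)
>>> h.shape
(7, 5, 2, 7)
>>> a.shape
(5, 5)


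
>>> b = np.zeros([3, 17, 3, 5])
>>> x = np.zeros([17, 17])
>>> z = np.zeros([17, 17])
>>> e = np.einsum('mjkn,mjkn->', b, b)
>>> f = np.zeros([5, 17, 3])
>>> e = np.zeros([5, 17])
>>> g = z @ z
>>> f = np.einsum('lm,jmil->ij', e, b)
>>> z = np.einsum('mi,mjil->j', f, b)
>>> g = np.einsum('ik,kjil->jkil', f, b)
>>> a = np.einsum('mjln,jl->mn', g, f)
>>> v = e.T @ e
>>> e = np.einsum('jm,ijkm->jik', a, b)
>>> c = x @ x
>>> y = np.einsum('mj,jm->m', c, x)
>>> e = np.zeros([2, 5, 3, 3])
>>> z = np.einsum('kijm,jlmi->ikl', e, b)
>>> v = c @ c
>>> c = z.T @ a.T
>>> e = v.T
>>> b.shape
(3, 17, 3, 5)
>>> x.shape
(17, 17)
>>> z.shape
(5, 2, 17)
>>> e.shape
(17, 17)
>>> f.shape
(3, 3)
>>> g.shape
(17, 3, 3, 5)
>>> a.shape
(17, 5)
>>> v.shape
(17, 17)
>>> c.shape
(17, 2, 17)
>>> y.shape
(17,)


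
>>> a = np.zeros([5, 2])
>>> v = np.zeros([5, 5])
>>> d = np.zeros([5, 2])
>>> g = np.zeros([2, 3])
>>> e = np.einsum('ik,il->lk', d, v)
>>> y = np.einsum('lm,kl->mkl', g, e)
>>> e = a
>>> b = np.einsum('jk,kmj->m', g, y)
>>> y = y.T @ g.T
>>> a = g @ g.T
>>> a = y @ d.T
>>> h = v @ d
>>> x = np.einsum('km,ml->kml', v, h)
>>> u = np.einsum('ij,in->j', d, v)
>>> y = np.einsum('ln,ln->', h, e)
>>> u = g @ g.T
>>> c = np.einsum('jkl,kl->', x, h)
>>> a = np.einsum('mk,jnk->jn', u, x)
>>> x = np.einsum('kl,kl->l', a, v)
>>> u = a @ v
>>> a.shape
(5, 5)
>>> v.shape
(5, 5)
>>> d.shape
(5, 2)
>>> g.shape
(2, 3)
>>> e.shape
(5, 2)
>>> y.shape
()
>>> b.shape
(5,)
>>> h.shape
(5, 2)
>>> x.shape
(5,)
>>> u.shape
(5, 5)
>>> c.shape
()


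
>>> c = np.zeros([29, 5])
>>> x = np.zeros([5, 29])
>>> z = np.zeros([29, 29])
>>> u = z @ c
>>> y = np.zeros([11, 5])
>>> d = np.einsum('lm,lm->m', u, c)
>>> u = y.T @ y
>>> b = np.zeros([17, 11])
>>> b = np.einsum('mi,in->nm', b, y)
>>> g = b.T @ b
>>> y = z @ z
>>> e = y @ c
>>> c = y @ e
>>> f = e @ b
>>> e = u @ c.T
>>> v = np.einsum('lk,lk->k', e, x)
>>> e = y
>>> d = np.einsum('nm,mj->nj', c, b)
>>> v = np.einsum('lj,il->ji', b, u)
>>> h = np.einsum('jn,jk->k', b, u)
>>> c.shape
(29, 5)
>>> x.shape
(5, 29)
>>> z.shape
(29, 29)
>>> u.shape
(5, 5)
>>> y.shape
(29, 29)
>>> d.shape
(29, 17)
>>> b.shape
(5, 17)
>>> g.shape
(17, 17)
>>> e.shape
(29, 29)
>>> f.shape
(29, 17)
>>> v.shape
(17, 5)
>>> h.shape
(5,)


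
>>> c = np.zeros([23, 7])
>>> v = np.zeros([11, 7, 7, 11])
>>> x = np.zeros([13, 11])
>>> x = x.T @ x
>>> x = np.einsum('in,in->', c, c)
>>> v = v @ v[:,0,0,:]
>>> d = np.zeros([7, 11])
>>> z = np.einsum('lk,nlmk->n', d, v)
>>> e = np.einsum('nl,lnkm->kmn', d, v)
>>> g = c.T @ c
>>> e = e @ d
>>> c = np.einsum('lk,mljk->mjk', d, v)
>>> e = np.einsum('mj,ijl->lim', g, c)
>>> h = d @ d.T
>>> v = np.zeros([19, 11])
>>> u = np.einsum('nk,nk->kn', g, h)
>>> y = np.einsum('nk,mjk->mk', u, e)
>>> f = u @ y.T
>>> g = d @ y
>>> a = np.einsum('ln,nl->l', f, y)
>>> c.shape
(11, 7, 11)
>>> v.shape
(19, 11)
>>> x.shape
()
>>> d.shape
(7, 11)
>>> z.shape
(11,)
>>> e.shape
(11, 11, 7)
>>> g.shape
(7, 7)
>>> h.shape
(7, 7)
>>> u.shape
(7, 7)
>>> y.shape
(11, 7)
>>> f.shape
(7, 11)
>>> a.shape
(7,)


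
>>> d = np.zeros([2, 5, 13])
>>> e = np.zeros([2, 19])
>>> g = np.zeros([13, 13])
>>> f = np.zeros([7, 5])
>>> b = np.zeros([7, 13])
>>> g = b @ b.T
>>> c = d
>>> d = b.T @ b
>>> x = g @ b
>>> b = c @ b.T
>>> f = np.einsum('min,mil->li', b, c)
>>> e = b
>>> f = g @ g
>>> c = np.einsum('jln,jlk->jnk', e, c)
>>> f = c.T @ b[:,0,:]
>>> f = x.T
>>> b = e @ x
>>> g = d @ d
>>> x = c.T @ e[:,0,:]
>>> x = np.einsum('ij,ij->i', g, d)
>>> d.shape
(13, 13)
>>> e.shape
(2, 5, 7)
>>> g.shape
(13, 13)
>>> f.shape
(13, 7)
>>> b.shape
(2, 5, 13)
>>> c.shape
(2, 7, 13)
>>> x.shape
(13,)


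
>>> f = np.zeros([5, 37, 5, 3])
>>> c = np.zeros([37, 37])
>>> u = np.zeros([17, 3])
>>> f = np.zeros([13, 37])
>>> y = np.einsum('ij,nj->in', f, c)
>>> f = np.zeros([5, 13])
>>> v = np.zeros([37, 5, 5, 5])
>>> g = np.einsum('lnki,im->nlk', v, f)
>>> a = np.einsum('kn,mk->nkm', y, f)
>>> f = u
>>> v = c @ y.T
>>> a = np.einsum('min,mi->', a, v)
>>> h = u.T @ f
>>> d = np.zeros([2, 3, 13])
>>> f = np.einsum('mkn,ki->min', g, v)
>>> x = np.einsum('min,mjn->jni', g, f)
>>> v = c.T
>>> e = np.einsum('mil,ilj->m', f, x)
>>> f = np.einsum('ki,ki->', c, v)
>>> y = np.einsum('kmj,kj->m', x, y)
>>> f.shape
()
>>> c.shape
(37, 37)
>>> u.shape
(17, 3)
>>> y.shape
(5,)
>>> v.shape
(37, 37)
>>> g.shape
(5, 37, 5)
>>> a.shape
()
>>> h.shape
(3, 3)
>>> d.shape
(2, 3, 13)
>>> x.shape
(13, 5, 37)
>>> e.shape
(5,)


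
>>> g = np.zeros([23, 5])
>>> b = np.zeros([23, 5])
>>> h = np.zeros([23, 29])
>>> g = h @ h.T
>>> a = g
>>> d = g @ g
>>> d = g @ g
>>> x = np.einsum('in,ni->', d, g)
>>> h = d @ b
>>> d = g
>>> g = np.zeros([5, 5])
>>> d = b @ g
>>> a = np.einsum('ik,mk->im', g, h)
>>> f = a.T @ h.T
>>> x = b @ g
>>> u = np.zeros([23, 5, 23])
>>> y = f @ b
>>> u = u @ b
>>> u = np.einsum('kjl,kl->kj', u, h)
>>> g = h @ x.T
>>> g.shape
(23, 23)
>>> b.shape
(23, 5)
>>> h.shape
(23, 5)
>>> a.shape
(5, 23)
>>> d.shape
(23, 5)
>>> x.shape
(23, 5)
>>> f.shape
(23, 23)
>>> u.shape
(23, 5)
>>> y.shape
(23, 5)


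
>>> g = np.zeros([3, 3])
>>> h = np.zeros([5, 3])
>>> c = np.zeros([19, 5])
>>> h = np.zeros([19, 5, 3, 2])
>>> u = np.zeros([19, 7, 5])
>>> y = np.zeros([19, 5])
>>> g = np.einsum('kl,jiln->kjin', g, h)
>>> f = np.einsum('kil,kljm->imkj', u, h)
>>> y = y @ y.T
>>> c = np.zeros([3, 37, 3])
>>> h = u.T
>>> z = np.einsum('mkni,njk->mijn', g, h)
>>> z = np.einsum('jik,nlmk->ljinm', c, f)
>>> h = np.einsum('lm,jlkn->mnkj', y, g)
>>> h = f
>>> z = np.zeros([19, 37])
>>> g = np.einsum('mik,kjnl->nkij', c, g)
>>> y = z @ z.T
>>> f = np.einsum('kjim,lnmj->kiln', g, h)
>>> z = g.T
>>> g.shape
(5, 3, 37, 19)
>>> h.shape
(7, 2, 19, 3)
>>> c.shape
(3, 37, 3)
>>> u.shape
(19, 7, 5)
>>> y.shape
(19, 19)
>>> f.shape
(5, 37, 7, 2)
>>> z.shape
(19, 37, 3, 5)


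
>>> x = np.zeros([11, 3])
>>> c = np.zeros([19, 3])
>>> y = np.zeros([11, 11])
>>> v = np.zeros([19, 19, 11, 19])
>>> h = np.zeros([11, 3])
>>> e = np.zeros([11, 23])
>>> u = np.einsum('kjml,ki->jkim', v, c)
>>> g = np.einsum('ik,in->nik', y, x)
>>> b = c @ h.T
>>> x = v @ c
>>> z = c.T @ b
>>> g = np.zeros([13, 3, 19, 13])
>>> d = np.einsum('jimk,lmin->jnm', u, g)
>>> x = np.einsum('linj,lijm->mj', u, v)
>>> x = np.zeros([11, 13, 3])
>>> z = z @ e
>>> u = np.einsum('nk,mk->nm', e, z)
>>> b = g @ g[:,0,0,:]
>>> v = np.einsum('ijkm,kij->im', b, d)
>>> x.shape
(11, 13, 3)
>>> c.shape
(19, 3)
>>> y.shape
(11, 11)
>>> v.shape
(13, 13)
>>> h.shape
(11, 3)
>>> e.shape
(11, 23)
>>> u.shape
(11, 3)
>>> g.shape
(13, 3, 19, 13)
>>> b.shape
(13, 3, 19, 13)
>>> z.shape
(3, 23)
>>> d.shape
(19, 13, 3)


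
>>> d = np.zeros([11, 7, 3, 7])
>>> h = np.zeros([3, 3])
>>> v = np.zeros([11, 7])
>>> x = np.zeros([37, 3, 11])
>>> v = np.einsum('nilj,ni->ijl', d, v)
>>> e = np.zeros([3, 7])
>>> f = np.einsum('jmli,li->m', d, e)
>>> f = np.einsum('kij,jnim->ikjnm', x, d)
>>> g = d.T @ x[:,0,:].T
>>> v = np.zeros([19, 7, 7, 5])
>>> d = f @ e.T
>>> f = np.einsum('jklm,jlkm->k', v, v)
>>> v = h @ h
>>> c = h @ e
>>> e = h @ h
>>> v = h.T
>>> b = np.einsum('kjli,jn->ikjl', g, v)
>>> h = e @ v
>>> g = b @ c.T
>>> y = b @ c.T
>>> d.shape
(3, 37, 11, 7, 3)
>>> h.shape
(3, 3)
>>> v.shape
(3, 3)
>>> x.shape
(37, 3, 11)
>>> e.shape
(3, 3)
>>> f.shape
(7,)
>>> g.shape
(37, 7, 3, 3)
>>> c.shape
(3, 7)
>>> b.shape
(37, 7, 3, 7)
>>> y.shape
(37, 7, 3, 3)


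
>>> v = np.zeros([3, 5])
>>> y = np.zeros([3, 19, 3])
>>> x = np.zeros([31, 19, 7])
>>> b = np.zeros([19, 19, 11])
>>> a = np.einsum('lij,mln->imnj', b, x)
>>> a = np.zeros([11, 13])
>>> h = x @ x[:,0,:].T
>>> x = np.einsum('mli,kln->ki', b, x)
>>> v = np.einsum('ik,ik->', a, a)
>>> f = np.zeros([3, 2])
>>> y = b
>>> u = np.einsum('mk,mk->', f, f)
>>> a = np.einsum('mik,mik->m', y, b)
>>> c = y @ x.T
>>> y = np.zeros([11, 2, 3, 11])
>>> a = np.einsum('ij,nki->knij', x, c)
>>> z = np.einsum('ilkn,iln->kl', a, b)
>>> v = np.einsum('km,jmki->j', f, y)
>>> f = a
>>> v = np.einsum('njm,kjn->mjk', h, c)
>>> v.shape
(31, 19, 19)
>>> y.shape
(11, 2, 3, 11)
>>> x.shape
(31, 11)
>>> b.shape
(19, 19, 11)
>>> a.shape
(19, 19, 31, 11)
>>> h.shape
(31, 19, 31)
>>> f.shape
(19, 19, 31, 11)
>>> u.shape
()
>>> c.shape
(19, 19, 31)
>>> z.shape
(31, 19)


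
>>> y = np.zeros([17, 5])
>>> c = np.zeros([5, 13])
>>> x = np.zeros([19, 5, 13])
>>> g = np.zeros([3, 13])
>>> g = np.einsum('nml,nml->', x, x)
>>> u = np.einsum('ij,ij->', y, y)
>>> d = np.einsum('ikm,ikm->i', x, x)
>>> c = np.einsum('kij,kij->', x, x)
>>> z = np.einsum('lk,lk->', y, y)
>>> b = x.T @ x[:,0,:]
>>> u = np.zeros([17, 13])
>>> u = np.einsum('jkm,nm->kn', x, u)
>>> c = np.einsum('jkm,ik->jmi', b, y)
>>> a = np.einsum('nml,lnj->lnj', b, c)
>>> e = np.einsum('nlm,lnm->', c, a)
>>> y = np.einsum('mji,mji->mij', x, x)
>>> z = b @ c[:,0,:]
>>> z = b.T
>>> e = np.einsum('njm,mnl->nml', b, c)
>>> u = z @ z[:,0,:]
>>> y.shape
(19, 13, 5)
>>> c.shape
(13, 13, 17)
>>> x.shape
(19, 5, 13)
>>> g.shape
()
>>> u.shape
(13, 5, 13)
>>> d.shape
(19,)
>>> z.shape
(13, 5, 13)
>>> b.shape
(13, 5, 13)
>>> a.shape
(13, 13, 17)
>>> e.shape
(13, 13, 17)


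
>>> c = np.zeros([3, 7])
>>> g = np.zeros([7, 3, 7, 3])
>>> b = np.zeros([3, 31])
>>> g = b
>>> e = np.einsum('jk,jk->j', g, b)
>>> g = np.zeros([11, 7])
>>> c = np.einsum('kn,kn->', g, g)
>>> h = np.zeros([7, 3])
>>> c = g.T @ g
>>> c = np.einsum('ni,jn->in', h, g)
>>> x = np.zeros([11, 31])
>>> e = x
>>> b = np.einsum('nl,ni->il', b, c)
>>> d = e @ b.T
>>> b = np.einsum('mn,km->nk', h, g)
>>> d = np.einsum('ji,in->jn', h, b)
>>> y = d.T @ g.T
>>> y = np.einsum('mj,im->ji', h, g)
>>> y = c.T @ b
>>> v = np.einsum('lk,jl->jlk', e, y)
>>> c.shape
(3, 7)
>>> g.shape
(11, 7)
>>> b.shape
(3, 11)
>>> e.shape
(11, 31)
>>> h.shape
(7, 3)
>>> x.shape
(11, 31)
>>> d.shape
(7, 11)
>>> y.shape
(7, 11)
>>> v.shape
(7, 11, 31)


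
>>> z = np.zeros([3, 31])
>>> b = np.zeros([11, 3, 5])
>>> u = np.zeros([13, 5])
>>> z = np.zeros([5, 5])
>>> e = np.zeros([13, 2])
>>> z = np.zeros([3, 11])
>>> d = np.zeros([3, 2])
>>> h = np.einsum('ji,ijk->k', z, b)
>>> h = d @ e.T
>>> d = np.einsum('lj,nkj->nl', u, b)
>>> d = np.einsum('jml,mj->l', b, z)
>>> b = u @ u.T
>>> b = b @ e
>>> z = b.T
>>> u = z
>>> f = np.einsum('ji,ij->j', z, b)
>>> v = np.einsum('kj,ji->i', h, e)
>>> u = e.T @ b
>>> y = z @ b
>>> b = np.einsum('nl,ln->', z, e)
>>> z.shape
(2, 13)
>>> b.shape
()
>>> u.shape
(2, 2)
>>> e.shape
(13, 2)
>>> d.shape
(5,)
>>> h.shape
(3, 13)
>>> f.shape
(2,)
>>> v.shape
(2,)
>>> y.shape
(2, 2)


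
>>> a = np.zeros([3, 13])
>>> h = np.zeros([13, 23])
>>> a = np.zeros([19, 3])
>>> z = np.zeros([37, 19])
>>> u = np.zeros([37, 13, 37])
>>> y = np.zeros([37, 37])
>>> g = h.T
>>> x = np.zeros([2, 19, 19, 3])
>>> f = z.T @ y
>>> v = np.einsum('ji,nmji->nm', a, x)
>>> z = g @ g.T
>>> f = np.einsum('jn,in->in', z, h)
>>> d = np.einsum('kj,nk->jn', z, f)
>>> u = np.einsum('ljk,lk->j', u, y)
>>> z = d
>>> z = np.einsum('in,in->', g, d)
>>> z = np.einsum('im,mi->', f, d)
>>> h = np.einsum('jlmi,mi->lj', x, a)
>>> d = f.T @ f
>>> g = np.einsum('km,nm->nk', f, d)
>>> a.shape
(19, 3)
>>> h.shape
(19, 2)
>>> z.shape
()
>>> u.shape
(13,)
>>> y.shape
(37, 37)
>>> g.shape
(23, 13)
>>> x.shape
(2, 19, 19, 3)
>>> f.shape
(13, 23)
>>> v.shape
(2, 19)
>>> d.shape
(23, 23)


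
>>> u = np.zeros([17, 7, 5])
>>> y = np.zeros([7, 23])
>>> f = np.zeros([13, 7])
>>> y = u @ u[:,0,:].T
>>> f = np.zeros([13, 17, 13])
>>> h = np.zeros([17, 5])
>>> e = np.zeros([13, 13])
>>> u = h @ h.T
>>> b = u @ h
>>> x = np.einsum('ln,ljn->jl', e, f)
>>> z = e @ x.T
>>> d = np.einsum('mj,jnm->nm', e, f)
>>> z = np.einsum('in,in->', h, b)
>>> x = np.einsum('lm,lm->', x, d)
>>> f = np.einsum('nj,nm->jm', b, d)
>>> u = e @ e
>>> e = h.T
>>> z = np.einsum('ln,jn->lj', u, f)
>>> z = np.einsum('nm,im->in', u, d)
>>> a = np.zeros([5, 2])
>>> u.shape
(13, 13)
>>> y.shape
(17, 7, 17)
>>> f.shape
(5, 13)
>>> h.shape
(17, 5)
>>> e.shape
(5, 17)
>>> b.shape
(17, 5)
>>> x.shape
()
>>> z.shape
(17, 13)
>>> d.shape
(17, 13)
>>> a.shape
(5, 2)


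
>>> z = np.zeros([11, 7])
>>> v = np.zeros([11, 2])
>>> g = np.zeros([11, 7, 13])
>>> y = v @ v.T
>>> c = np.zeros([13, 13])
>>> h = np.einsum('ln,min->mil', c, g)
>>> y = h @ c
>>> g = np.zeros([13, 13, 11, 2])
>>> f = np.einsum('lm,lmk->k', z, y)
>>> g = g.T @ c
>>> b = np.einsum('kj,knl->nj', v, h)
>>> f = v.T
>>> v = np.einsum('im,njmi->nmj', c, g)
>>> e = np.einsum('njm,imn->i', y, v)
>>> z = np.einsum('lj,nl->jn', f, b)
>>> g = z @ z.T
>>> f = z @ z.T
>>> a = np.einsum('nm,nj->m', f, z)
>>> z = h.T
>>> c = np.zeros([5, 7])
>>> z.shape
(13, 7, 11)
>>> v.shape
(2, 13, 11)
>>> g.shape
(11, 11)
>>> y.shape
(11, 7, 13)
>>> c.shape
(5, 7)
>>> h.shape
(11, 7, 13)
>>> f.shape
(11, 11)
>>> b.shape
(7, 2)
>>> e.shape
(2,)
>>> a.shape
(11,)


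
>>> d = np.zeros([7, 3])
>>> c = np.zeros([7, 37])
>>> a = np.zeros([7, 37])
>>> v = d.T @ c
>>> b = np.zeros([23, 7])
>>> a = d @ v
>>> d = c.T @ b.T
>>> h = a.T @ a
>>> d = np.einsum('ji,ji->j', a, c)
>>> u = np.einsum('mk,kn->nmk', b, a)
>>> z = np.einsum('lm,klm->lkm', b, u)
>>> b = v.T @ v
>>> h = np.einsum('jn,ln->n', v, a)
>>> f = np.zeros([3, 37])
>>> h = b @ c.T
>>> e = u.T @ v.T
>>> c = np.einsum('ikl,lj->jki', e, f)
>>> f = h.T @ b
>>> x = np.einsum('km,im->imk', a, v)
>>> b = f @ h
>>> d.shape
(7,)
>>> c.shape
(37, 23, 7)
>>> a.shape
(7, 37)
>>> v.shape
(3, 37)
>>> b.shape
(7, 7)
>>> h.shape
(37, 7)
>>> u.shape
(37, 23, 7)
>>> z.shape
(23, 37, 7)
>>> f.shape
(7, 37)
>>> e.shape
(7, 23, 3)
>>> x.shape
(3, 37, 7)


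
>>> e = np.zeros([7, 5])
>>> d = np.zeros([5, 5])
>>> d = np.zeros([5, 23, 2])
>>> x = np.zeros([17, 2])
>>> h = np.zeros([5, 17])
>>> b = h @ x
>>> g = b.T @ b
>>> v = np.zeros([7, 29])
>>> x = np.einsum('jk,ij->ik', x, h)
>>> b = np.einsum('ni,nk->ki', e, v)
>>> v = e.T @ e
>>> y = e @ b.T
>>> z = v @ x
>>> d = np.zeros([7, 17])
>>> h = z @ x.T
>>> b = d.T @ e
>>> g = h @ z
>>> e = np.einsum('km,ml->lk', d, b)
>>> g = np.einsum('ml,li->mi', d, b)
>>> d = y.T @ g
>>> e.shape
(5, 7)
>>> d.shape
(29, 5)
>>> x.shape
(5, 2)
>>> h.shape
(5, 5)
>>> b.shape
(17, 5)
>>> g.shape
(7, 5)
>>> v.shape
(5, 5)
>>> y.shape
(7, 29)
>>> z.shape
(5, 2)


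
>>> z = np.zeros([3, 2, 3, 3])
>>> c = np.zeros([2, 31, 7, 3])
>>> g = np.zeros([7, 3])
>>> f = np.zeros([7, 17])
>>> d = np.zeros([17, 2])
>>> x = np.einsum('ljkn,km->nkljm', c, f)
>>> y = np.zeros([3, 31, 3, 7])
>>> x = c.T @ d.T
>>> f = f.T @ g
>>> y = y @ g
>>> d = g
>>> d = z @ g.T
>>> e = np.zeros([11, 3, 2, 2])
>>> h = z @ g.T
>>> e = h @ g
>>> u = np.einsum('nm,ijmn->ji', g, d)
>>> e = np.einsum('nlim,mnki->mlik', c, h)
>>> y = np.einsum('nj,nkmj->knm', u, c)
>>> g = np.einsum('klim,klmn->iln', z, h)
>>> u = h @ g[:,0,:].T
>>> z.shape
(3, 2, 3, 3)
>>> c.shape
(2, 31, 7, 3)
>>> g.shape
(3, 2, 7)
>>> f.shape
(17, 3)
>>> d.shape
(3, 2, 3, 7)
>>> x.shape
(3, 7, 31, 17)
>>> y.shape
(31, 2, 7)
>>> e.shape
(3, 31, 7, 3)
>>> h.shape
(3, 2, 3, 7)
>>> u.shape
(3, 2, 3, 3)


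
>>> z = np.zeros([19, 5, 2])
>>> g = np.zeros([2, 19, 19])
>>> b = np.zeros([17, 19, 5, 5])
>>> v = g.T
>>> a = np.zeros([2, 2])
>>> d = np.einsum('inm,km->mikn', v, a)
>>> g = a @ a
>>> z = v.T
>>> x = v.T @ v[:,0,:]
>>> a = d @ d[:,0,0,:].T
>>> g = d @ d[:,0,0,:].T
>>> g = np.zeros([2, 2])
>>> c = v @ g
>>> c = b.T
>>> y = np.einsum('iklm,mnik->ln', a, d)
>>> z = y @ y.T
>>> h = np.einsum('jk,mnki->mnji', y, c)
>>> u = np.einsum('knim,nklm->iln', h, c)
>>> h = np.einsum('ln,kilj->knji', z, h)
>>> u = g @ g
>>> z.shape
(2, 2)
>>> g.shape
(2, 2)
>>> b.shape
(17, 19, 5, 5)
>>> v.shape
(19, 19, 2)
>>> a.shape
(2, 19, 2, 2)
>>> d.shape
(2, 19, 2, 19)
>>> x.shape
(2, 19, 2)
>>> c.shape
(5, 5, 19, 17)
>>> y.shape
(2, 19)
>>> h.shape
(5, 2, 17, 5)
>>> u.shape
(2, 2)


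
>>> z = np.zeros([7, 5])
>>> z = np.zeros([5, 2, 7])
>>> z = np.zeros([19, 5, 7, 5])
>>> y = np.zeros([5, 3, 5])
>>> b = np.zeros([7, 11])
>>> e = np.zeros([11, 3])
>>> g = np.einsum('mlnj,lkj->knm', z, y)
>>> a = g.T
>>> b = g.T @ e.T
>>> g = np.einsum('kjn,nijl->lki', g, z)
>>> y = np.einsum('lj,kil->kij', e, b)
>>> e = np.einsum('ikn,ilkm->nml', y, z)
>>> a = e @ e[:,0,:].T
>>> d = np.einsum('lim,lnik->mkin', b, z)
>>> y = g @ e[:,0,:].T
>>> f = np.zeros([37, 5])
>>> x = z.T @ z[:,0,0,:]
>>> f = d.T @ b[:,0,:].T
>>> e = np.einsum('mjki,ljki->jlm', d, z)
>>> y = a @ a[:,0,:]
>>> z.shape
(19, 5, 7, 5)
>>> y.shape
(3, 5, 3)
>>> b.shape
(19, 7, 11)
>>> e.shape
(5, 19, 11)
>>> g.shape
(5, 3, 5)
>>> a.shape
(3, 5, 3)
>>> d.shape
(11, 5, 7, 5)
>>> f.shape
(5, 7, 5, 19)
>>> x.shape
(5, 7, 5, 5)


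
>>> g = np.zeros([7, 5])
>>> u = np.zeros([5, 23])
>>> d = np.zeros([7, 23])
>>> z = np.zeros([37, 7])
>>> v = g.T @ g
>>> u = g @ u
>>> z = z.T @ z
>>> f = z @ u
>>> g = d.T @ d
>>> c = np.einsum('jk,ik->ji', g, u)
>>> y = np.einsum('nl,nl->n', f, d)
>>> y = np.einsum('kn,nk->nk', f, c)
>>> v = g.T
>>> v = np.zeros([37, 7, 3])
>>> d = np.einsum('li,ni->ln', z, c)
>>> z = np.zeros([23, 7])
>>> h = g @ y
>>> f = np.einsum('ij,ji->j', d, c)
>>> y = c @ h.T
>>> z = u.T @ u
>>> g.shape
(23, 23)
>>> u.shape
(7, 23)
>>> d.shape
(7, 23)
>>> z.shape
(23, 23)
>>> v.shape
(37, 7, 3)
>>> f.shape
(23,)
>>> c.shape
(23, 7)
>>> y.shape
(23, 23)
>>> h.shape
(23, 7)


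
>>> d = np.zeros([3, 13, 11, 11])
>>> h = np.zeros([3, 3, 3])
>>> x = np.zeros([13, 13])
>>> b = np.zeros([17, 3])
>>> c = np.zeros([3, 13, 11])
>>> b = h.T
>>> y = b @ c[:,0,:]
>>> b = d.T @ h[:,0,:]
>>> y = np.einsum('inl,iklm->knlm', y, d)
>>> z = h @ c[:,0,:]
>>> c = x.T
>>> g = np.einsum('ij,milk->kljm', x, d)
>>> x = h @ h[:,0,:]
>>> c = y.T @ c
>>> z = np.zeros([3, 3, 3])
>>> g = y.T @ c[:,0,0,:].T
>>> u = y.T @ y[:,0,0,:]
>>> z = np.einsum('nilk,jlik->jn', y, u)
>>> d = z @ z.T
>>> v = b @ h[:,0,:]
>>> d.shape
(11, 11)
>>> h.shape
(3, 3, 3)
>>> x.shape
(3, 3, 3)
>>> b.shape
(11, 11, 13, 3)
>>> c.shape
(11, 11, 3, 13)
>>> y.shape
(13, 3, 11, 11)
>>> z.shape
(11, 13)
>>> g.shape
(11, 11, 3, 11)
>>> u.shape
(11, 11, 3, 11)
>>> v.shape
(11, 11, 13, 3)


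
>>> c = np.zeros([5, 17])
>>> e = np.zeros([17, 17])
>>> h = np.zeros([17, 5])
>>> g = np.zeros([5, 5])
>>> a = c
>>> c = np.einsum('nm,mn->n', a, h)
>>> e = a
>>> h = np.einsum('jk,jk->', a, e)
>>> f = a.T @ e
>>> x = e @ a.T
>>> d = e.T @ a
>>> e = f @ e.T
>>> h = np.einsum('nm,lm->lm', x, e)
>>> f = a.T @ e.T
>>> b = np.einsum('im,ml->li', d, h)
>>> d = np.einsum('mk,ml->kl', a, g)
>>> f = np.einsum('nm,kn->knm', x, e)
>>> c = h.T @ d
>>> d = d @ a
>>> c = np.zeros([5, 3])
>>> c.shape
(5, 3)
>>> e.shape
(17, 5)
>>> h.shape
(17, 5)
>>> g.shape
(5, 5)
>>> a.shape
(5, 17)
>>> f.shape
(17, 5, 5)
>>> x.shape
(5, 5)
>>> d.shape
(17, 17)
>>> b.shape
(5, 17)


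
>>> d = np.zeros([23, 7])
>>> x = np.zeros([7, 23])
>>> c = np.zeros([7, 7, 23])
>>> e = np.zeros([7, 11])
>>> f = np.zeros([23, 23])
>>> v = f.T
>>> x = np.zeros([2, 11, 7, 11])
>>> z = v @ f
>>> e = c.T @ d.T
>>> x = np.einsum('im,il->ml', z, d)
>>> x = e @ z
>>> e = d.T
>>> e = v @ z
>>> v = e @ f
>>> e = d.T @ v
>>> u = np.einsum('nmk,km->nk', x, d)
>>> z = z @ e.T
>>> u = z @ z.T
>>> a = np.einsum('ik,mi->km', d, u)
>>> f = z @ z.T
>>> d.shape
(23, 7)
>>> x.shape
(23, 7, 23)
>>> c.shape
(7, 7, 23)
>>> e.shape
(7, 23)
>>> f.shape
(23, 23)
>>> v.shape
(23, 23)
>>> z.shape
(23, 7)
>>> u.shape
(23, 23)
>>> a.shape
(7, 23)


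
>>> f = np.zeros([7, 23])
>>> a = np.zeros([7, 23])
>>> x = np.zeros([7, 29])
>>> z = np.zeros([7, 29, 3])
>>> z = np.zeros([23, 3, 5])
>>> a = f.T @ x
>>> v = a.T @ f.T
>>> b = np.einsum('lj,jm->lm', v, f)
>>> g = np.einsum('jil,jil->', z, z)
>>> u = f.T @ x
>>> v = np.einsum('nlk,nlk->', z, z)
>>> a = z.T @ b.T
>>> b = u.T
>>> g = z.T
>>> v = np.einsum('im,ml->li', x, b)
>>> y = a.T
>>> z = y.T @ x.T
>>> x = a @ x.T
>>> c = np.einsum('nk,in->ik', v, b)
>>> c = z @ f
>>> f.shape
(7, 23)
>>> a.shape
(5, 3, 29)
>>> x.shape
(5, 3, 7)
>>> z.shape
(5, 3, 7)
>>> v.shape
(23, 7)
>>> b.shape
(29, 23)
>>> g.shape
(5, 3, 23)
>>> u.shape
(23, 29)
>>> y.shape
(29, 3, 5)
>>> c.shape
(5, 3, 23)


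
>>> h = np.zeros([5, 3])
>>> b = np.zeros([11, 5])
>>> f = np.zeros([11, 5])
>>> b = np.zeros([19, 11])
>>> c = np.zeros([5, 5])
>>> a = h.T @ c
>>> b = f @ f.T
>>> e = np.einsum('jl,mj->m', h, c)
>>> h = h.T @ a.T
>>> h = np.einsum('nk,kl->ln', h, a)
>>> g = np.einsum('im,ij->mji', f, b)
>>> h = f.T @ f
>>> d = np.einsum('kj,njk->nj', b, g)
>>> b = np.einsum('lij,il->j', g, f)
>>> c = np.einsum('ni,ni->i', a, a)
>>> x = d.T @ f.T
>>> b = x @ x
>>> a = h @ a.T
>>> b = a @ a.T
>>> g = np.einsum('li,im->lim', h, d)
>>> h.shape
(5, 5)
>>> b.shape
(5, 5)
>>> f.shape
(11, 5)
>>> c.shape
(5,)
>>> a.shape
(5, 3)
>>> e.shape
(5,)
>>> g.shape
(5, 5, 11)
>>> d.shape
(5, 11)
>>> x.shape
(11, 11)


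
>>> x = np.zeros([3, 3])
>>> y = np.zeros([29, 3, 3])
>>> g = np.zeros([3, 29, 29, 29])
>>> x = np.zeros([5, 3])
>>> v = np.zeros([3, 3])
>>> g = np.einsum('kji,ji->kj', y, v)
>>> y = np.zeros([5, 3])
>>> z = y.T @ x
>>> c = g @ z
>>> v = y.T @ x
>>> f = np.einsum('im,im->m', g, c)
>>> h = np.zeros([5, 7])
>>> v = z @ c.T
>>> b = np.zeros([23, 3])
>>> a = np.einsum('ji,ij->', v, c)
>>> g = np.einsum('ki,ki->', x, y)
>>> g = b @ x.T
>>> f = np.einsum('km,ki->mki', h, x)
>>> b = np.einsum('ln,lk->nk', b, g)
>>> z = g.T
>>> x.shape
(5, 3)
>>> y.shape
(5, 3)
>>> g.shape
(23, 5)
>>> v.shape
(3, 29)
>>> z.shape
(5, 23)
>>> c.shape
(29, 3)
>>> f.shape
(7, 5, 3)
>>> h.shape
(5, 7)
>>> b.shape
(3, 5)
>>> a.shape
()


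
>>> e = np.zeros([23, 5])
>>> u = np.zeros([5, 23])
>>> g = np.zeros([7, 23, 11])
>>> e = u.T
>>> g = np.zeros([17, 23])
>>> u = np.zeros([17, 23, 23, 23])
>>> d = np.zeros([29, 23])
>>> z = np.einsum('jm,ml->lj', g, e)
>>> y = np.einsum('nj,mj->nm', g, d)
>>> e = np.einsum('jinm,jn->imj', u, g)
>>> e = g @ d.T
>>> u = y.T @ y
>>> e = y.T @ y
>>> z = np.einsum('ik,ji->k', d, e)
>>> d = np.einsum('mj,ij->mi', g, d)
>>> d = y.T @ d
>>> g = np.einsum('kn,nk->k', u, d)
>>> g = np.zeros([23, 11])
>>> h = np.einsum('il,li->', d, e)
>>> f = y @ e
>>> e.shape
(29, 29)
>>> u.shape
(29, 29)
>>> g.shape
(23, 11)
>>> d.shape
(29, 29)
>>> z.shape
(23,)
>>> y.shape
(17, 29)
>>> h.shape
()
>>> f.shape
(17, 29)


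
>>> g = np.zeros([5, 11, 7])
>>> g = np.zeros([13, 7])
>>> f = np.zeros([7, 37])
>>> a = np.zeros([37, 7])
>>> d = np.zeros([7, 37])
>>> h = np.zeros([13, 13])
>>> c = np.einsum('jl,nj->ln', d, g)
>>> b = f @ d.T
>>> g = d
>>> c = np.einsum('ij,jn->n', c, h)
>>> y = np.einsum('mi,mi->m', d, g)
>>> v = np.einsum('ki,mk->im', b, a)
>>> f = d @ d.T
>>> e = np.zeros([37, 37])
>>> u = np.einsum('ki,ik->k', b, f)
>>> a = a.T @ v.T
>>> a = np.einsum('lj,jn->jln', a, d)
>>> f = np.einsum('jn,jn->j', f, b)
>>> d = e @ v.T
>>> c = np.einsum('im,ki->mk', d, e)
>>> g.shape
(7, 37)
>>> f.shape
(7,)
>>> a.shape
(7, 7, 37)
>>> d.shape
(37, 7)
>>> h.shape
(13, 13)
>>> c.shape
(7, 37)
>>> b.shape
(7, 7)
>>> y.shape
(7,)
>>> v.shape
(7, 37)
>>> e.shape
(37, 37)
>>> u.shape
(7,)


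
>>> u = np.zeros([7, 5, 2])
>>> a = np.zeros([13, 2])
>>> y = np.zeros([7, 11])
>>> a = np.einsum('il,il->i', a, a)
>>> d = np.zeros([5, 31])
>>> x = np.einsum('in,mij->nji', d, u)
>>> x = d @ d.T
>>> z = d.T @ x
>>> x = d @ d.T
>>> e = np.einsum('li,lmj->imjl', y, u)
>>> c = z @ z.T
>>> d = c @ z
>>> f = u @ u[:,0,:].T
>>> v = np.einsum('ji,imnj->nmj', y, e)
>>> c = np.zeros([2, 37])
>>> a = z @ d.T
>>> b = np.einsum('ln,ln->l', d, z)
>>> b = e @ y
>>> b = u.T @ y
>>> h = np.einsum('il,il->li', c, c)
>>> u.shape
(7, 5, 2)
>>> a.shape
(31, 31)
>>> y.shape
(7, 11)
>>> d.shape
(31, 5)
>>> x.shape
(5, 5)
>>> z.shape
(31, 5)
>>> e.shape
(11, 5, 2, 7)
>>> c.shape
(2, 37)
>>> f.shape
(7, 5, 7)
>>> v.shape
(2, 5, 7)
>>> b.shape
(2, 5, 11)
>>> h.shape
(37, 2)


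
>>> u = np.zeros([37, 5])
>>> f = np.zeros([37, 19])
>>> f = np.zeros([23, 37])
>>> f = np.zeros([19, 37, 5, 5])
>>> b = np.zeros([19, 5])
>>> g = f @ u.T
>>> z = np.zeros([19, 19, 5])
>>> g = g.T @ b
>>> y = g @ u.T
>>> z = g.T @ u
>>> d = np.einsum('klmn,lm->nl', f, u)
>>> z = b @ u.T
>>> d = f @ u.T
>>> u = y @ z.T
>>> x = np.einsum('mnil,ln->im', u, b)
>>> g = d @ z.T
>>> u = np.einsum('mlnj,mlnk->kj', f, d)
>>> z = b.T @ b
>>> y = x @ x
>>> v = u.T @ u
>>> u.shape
(37, 5)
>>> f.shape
(19, 37, 5, 5)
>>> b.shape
(19, 5)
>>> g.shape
(19, 37, 5, 19)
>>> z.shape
(5, 5)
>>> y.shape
(37, 37)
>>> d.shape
(19, 37, 5, 37)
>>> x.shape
(37, 37)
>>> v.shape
(5, 5)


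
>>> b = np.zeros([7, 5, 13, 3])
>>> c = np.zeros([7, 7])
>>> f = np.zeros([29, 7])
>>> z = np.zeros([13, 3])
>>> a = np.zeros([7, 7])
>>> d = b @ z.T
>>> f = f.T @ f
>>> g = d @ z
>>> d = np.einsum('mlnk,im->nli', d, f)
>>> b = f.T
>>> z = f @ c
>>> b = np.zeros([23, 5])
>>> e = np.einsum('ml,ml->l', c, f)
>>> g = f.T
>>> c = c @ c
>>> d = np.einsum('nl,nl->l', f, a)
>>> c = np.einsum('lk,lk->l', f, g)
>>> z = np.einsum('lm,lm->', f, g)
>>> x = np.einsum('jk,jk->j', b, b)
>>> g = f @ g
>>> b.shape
(23, 5)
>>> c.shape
(7,)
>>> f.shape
(7, 7)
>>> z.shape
()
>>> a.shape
(7, 7)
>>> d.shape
(7,)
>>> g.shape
(7, 7)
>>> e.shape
(7,)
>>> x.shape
(23,)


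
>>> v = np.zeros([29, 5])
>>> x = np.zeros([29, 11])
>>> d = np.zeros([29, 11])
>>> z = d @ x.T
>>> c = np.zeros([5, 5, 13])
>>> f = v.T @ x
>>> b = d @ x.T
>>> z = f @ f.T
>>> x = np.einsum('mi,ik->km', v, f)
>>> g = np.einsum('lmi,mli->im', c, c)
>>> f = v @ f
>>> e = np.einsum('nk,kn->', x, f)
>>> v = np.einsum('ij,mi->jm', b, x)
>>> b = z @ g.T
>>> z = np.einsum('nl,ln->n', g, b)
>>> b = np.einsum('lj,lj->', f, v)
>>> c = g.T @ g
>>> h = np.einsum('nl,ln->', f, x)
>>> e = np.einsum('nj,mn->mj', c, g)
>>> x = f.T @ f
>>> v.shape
(29, 11)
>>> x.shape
(11, 11)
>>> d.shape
(29, 11)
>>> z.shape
(13,)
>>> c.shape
(5, 5)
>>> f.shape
(29, 11)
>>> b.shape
()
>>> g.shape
(13, 5)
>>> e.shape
(13, 5)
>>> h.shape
()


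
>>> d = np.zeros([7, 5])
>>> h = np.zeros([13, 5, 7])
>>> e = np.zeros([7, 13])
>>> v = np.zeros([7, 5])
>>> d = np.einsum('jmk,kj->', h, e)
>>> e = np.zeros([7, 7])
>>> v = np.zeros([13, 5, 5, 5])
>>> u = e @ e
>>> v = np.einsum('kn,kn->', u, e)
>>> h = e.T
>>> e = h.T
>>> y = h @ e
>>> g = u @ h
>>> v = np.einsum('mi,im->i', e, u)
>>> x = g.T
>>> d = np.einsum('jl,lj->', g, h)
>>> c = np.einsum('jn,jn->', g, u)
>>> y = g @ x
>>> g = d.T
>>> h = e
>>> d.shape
()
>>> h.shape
(7, 7)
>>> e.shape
(7, 7)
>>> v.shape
(7,)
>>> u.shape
(7, 7)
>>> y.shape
(7, 7)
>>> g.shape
()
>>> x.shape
(7, 7)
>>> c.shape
()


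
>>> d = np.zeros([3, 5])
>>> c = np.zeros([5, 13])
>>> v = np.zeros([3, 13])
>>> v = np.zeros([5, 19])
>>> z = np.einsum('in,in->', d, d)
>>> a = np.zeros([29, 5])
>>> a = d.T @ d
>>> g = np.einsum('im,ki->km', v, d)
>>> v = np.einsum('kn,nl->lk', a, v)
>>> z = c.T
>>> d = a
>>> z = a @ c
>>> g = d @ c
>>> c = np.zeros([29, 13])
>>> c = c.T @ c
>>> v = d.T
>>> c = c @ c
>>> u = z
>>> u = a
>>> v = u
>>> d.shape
(5, 5)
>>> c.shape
(13, 13)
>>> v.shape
(5, 5)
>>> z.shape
(5, 13)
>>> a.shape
(5, 5)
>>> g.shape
(5, 13)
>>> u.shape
(5, 5)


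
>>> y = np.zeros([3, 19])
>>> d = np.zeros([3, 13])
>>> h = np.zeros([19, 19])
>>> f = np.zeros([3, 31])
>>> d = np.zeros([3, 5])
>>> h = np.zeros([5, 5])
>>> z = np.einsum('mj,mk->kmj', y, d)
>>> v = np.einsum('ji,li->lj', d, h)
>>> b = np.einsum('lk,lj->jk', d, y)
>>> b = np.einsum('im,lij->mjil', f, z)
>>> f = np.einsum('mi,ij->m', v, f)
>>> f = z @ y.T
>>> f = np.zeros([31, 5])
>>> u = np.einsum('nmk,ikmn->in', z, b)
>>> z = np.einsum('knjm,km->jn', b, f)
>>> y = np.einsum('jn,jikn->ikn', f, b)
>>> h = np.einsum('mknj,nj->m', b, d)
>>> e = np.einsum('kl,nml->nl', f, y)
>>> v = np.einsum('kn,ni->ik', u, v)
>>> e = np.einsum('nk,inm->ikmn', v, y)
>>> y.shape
(19, 3, 5)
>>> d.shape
(3, 5)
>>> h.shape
(31,)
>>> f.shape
(31, 5)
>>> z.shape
(3, 19)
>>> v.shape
(3, 31)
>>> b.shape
(31, 19, 3, 5)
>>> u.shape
(31, 5)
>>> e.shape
(19, 31, 5, 3)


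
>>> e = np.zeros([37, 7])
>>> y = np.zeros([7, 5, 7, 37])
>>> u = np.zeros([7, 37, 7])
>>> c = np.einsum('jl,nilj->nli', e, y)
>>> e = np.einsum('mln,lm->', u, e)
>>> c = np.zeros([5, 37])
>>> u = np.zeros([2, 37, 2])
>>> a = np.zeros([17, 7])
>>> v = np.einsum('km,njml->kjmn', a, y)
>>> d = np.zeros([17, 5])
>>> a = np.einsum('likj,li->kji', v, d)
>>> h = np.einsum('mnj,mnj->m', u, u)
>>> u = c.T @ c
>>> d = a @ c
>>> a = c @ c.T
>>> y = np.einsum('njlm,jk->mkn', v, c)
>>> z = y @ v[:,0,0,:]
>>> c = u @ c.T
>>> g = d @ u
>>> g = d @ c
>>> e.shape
()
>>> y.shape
(7, 37, 17)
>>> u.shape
(37, 37)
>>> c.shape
(37, 5)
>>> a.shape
(5, 5)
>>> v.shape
(17, 5, 7, 7)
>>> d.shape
(7, 7, 37)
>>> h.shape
(2,)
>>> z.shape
(7, 37, 7)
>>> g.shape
(7, 7, 5)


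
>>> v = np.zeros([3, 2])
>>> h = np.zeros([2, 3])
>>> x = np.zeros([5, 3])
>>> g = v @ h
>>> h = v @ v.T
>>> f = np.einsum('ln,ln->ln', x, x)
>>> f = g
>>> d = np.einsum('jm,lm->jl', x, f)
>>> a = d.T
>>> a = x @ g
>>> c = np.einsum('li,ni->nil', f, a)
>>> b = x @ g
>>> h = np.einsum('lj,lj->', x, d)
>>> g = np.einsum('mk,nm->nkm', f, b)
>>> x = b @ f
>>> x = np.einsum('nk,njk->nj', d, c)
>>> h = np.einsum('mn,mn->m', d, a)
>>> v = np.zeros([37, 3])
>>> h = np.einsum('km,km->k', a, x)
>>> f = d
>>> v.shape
(37, 3)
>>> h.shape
(5,)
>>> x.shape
(5, 3)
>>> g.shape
(5, 3, 3)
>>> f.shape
(5, 3)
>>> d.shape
(5, 3)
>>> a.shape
(5, 3)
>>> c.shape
(5, 3, 3)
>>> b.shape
(5, 3)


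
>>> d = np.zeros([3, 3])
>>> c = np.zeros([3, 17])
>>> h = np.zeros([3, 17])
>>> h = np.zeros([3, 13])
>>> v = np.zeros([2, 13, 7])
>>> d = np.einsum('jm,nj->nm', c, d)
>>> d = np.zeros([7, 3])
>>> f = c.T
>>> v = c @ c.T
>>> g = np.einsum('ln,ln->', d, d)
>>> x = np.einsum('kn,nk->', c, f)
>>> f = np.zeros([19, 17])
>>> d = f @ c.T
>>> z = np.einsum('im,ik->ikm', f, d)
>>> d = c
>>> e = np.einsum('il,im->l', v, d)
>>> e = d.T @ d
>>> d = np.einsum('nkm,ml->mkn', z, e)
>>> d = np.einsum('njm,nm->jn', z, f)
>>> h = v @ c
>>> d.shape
(3, 19)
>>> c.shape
(3, 17)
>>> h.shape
(3, 17)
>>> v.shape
(3, 3)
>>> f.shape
(19, 17)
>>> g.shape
()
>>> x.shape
()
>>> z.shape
(19, 3, 17)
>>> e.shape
(17, 17)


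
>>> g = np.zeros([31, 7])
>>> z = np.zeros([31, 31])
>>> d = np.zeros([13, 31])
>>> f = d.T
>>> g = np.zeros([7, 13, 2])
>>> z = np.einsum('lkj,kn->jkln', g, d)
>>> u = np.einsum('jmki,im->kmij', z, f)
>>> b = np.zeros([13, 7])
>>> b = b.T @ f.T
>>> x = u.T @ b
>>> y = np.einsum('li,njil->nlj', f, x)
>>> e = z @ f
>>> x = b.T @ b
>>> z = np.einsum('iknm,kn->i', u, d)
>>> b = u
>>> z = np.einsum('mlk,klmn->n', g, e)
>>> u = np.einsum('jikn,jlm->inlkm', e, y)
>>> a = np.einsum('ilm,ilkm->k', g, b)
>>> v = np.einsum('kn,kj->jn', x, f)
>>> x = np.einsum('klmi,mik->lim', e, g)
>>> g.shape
(7, 13, 2)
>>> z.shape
(13,)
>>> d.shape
(13, 31)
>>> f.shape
(31, 13)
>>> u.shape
(13, 13, 31, 7, 31)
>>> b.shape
(7, 13, 31, 2)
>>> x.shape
(13, 13, 7)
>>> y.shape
(2, 31, 31)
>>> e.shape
(2, 13, 7, 13)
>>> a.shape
(31,)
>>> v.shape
(13, 31)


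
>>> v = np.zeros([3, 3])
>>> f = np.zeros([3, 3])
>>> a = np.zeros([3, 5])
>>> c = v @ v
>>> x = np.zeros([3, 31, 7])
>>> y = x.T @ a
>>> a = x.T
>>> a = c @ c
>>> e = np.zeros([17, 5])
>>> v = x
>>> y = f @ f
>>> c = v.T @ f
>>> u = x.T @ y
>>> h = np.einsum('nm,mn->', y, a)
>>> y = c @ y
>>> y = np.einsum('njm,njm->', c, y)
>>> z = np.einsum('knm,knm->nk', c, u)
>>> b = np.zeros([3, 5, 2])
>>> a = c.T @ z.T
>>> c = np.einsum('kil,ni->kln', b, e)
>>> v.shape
(3, 31, 7)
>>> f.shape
(3, 3)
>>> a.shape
(3, 31, 31)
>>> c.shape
(3, 2, 17)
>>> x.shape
(3, 31, 7)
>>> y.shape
()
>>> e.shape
(17, 5)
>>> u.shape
(7, 31, 3)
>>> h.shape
()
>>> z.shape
(31, 7)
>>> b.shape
(3, 5, 2)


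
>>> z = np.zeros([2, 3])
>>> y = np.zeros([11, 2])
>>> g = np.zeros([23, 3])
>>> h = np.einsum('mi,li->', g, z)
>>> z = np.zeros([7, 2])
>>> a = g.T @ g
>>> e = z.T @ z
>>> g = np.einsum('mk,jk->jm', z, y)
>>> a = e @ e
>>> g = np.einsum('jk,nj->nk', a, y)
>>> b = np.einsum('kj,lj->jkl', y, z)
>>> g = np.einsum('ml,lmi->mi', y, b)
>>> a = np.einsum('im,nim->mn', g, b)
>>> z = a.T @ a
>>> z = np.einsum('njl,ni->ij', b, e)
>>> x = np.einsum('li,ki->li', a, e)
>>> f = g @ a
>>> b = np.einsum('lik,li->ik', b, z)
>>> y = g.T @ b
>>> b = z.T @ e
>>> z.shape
(2, 11)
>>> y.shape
(7, 7)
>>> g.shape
(11, 7)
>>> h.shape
()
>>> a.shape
(7, 2)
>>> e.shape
(2, 2)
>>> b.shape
(11, 2)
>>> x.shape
(7, 2)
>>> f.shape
(11, 2)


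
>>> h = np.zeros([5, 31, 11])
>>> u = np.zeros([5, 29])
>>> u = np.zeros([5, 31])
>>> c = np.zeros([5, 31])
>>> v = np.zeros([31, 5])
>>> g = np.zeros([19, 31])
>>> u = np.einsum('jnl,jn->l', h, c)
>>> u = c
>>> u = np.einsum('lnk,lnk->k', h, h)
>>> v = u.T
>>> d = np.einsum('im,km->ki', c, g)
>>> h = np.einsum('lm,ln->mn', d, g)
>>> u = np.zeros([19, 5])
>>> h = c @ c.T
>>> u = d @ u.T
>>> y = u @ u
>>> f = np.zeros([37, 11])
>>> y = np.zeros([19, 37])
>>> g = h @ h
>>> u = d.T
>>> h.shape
(5, 5)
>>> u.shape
(5, 19)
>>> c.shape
(5, 31)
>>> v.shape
(11,)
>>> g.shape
(5, 5)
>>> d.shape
(19, 5)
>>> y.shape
(19, 37)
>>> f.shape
(37, 11)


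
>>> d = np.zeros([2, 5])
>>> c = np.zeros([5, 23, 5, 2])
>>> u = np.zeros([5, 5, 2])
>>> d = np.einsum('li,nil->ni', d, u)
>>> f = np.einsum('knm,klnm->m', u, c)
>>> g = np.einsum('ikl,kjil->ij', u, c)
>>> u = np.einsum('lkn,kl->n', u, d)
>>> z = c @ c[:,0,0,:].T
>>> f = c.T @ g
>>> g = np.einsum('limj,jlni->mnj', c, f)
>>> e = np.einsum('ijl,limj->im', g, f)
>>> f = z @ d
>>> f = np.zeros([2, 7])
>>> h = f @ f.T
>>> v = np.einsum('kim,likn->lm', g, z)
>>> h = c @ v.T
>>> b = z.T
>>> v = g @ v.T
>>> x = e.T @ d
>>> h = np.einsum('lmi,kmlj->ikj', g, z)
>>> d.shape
(5, 5)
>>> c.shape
(5, 23, 5, 2)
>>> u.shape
(2,)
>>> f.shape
(2, 7)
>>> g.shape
(5, 23, 2)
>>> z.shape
(5, 23, 5, 5)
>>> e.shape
(5, 23)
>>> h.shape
(2, 5, 5)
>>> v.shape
(5, 23, 5)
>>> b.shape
(5, 5, 23, 5)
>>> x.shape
(23, 5)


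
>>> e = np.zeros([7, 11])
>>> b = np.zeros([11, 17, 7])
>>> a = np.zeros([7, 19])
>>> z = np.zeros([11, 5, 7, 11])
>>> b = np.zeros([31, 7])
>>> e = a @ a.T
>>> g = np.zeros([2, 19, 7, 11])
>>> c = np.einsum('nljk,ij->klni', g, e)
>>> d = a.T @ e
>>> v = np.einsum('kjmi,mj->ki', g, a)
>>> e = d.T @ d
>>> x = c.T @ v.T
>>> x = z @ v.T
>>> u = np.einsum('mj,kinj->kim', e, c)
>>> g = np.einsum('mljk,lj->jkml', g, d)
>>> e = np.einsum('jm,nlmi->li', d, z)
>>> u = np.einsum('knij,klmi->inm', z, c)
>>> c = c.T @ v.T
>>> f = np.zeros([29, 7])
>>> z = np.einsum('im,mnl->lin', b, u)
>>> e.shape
(5, 11)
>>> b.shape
(31, 7)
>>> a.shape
(7, 19)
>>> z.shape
(2, 31, 5)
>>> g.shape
(7, 11, 2, 19)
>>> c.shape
(7, 2, 19, 2)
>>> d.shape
(19, 7)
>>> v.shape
(2, 11)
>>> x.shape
(11, 5, 7, 2)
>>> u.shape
(7, 5, 2)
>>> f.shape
(29, 7)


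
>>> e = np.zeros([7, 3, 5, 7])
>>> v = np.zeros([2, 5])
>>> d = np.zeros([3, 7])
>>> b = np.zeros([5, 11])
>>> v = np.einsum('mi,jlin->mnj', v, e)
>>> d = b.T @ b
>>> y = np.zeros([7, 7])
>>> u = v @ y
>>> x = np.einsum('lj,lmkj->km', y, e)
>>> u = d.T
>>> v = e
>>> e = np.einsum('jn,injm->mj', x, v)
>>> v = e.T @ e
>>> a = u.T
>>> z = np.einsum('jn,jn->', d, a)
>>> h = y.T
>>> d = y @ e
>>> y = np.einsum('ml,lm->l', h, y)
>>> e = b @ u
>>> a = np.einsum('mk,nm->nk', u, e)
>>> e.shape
(5, 11)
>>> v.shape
(5, 5)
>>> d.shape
(7, 5)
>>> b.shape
(5, 11)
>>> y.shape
(7,)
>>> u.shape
(11, 11)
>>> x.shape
(5, 3)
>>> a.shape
(5, 11)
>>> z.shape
()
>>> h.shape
(7, 7)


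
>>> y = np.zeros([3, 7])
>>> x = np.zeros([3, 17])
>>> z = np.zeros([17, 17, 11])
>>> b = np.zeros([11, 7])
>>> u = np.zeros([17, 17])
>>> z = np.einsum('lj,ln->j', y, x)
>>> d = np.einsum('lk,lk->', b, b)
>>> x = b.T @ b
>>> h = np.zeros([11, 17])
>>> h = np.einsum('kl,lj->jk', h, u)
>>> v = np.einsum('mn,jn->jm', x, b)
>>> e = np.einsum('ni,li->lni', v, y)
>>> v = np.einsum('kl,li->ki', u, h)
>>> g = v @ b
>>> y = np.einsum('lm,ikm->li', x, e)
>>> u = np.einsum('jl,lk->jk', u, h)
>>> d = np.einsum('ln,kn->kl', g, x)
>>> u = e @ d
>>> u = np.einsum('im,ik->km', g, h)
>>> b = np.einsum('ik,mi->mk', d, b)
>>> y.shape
(7, 3)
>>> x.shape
(7, 7)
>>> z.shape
(7,)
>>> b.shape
(11, 17)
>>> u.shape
(11, 7)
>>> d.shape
(7, 17)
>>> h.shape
(17, 11)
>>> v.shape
(17, 11)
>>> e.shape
(3, 11, 7)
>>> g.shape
(17, 7)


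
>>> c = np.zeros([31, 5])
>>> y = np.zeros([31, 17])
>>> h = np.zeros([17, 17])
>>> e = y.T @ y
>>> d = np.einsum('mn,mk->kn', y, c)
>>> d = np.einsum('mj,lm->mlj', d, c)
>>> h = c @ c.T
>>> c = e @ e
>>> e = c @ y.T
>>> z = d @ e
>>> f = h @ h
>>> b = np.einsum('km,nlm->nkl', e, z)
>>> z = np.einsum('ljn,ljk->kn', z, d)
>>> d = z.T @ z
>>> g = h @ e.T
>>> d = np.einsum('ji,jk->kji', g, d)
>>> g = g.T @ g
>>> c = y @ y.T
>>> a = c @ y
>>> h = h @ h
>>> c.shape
(31, 31)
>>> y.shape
(31, 17)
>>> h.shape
(31, 31)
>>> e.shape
(17, 31)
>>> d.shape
(31, 31, 17)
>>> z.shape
(17, 31)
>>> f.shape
(31, 31)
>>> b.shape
(5, 17, 31)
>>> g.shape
(17, 17)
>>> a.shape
(31, 17)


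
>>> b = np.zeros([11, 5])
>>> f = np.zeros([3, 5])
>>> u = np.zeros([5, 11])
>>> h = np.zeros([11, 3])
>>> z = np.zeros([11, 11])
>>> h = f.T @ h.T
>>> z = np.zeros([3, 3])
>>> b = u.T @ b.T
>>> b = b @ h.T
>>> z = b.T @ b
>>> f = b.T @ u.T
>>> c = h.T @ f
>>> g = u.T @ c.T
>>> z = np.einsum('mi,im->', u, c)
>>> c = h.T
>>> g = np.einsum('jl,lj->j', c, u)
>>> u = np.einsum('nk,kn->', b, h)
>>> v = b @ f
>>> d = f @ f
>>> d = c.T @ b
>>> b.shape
(11, 5)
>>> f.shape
(5, 5)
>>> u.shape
()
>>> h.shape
(5, 11)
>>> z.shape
()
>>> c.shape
(11, 5)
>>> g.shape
(11,)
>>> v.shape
(11, 5)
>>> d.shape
(5, 5)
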